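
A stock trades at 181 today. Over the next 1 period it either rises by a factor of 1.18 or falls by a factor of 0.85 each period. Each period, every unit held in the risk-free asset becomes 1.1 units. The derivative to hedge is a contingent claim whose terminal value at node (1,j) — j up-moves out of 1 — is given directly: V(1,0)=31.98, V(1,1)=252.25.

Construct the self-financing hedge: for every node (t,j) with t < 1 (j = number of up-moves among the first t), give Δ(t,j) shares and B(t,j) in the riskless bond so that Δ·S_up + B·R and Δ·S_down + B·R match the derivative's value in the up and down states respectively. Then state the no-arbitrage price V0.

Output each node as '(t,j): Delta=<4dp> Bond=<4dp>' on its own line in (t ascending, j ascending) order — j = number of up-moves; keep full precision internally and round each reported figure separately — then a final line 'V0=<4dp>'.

Under the risk-neutral measure, an up-move has probability p* = (R−d)/(u−d) = 0.7576 and values discount at R = 1.1.
Terminal payoffs: V(1,0)=31.9800, V(1,1)=252.2500
Node (0,0) S=181.0000: V=(p*·252.2500+(1−p*)·31.9800)/1.1=180.7738; Δ=(252.2500−31.9800)/(213.5800−153.8500)=3.6878; B=V−Δ·S=-486.7110
Each (Δ,B) replicates both successor values, so the strategy is self-financing and V0 is arbitrage-free.

(0,0): Delta=3.6878 Bond=-486.7110
V0=180.7738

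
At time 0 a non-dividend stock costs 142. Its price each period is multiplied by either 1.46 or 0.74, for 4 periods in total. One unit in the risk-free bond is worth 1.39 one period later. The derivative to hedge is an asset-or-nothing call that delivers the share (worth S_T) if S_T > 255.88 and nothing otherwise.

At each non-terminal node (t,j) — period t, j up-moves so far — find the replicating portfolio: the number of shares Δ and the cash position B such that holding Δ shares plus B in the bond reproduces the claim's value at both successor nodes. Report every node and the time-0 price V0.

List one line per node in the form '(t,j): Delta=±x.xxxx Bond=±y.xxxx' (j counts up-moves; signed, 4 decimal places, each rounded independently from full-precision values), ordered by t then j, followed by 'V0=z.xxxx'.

(0,0): Delta=1.1357 Bond=-21.4026
(1,0): Delta=1.8233 Bond=-101.9988
(1,1): Delta=1.0982 Bond=-21.9690
(2,0): Delta=0.0000 Bond=0.0000
(2,1): Delta=1.9228 Bond=-157.0468
(2,2): Delta=1.0532 Bond=-16.9127
(3,0): Delta=0.0000 Bond=0.0000
(3,1): Delta=0.0000 Bond=0.0000
(3,2): Delta=2.0278 Bond=-241.8038
(3,3): Delta=1.0000 Bond=0.0000
V0=139.8720

Under the risk-neutral measure, an up-move has probability p* = (R−d)/(u−d) = 0.9028 and values discount at R = 1.39.
At expiry t=4: V(4,0)=0.0000, V(4,1)=0.0000, V(4,2)=0.0000, V(4,3)=327.0233, V(4,4)=645.2080
Node (3,0) S=57.5418: V=(p*·0.0000+(1−p*)·0.0000)/1.39=0.0000; Δ=(0.0000−0.0000)/(84.0110−42.5809)=0.0000; B=V−Δ·S=0.0000
Node (3,1) S=113.5284: V=(p*·0.0000+(1−p*)·0.0000)/1.39=0.0000; Δ=(0.0000−0.0000)/(165.7515−84.0110)=0.0000; B=V−Δ·S=0.0000
Node (3,2) S=223.9885: V=(p*·327.0233+(1−p*)·0.0000)/1.39=212.3952; Δ=(327.0233−0.0000)/(327.0233−165.7515)=2.0278; B=V−Δ·S=-241.8038
Node (3,3) S=441.9233: V=(p*·645.2080+(1−p*)·327.0233)/1.39=441.9233; Δ=(645.2080−327.0233)/(645.2080−327.0233)=1.0000; B=V−Δ·S=0.0000
Node (2,0) S=77.7592: V=(p*·0.0000+(1−p*)·0.0000)/1.39=0.0000; Δ=(0.0000−0.0000)/(113.5284−57.5418)=0.0000; B=V−Δ·S=0.0000
Node (2,1) S=153.4168: V=(p*·212.3952+(1−p*)·0.0000)/1.39=137.9465; Δ=(212.3952−0.0000)/(223.9885−113.5284)=1.9228; B=V−Δ·S=-157.0468
Node (2,2) S=302.6872: V=(p*·441.9233+(1−p*)·212.3952)/1.39=301.8763; Δ=(441.9233−212.3952)/(441.9233−223.9885)=1.0532; B=V−Δ·S=-16.9127
Node (1,0) S=105.0800: V=(p*·137.9465+(1−p*)·0.0000)/1.39=89.5936; Δ=(137.9465−0.0000)/(153.4168−77.7592)=1.8233; B=V−Δ·S=-101.9988
Node (1,1) S=207.3200: V=(p*·301.8763+(1−p*)·137.9465)/1.39=205.7113; Δ=(301.8763−137.9465)/(302.6872−153.4168)=1.0982; B=V−Δ·S=-21.9690
Node (0,0) S=142.0000: V=(p*·205.7113+(1−p*)·89.5936)/1.39=139.8720; Δ=(205.7113−89.5936)/(207.3200−105.0800)=1.1357; B=V−Δ·S=-21.4026
The time-0 hedge costs 139.8720, which is the no-arbitrage price.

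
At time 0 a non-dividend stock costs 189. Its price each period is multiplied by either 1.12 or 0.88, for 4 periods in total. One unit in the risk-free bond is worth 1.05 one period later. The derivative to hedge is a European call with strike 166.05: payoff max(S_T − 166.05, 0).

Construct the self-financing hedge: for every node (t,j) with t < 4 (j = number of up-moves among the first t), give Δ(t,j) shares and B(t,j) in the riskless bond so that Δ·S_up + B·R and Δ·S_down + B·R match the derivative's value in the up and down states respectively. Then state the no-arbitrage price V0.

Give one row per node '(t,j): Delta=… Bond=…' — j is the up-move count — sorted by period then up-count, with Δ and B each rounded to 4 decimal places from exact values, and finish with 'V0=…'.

(0,0): Delta=0.9104 Bond=-118.0930
(1,0): Delta=0.7356 Bond=-94.9325
(1,1): Delta=0.9669 Bond=-135.9656
(2,0): Delta=0.3370 Bond=-41.3341
(2,1): Delta=0.8646 Bond=-123.7036
(2,2): Delta=1.0000 Bond=-150.6122
(3,0): Delta=0.0000 Bond=0.0000
(3,1): Delta=0.4460 Bond=-61.2717
(3,2): Delta=1.0000 Bond=-158.1429
(3,3): Delta=1.0000 Bond=-158.1429
V0=53.9647

No-arbitrage ⇒ martingale measure with p* = (R−d)/(u−d) = 0.7083.
At expiry t=4: V(4,0)=0.0000, V(4,1)=0.0000, V(4,2)=17.5460, V(4,3)=67.6176, V(4,4)=131.3452
(3,0): S=128.7982. Δ = (V_up−V_dn)/(S_up−S_dn) = (0.0000−0.0000)/(144.2540−113.3424) = 0.0000. V = [p*·0.0000 + (1−p*)·0.0000]/1.05 = 0.0000. B = V − Δ·S = 0.0000.
(3,1): S=163.9250. Δ = (V_up−V_dn)/(S_up−S_dn) = (17.5460−0.0000)/(183.5960−144.2540) = 0.4460. V = [p*·17.5460 + (1−p*)·0.0000]/1.05 = 11.8366. B = V − Δ·S = -61.2717.
(3,2): S=208.6318. Δ = (V_up−V_dn)/(S_up−S_dn) = (67.6176−17.5460)/(233.6676−183.5960) = 1.0000. V = [p*·67.6176 + (1−p*)·17.5460]/1.05 = 50.4890. B = V − Δ·S = -158.1429.
(3,3): S=265.5314. Δ = (V_up−V_dn)/(S_up−S_dn) = (131.3452−67.6176)/(297.3952−233.6676) = 1.0000. V = [p*·131.3452 + (1−p*)·67.6176]/1.05 = 107.3885. B = V − Δ·S = -158.1429.
(2,0): S=146.3616. Δ = (V_up−V_dn)/(S_up−S_dn) = (11.8366−0.0000)/(163.9250−128.7982) = 0.3370. V = [p*·11.8366 + (1−p*)·0.0000]/1.05 = 7.9850. B = V − Δ·S = -41.3341.
(2,1): S=186.2784. Δ = (V_up−V_dn)/(S_up−S_dn) = (50.4890−11.8366)/(208.6318−163.9250) = 0.8646. V = [p*·50.4890 + (1−p*)·11.8366]/1.05 = 37.3479. B = V − Δ·S = -123.7036.
(2,2): S=237.0816. Δ = (V_up−V_dn)/(S_up−S_dn) = (107.3885−50.4890)/(265.5314−208.6318) = 1.0000. V = [p*·107.3885 + (1−p*)·50.4890]/1.05 = 86.4694. B = V − Δ·S = -150.6122.
(1,0): S=166.3200. Δ = (V_up−V_dn)/(S_up−S_dn) = (37.3479−7.9850)/(186.2784−146.3616) = 0.7356. V = [p*·37.3479 + (1−p*)·7.9850]/1.05 = 27.4131. B = V − Δ·S = -94.9325.
(1,1): S=211.6800. Δ = (V_up−V_dn)/(S_up−S_dn) = (86.4694−37.3479)/(237.0816−186.2784) = 0.9669. V = [p*·86.4694 + (1−p*)·37.3479]/1.05 = 68.7069. B = V − Δ·S = -135.9656.
(0,0): S=189.0000. Δ = (V_up−V_dn)/(S_up−S_dn) = (68.7069−27.4131)/(211.6800−166.3200) = 0.9104. V = [p*·68.7069 + (1−p*)·27.4131]/1.05 = 53.9647. B = V − Δ·S = -118.0930.
The time-0 hedge costs 53.9647, which is the no-arbitrage price.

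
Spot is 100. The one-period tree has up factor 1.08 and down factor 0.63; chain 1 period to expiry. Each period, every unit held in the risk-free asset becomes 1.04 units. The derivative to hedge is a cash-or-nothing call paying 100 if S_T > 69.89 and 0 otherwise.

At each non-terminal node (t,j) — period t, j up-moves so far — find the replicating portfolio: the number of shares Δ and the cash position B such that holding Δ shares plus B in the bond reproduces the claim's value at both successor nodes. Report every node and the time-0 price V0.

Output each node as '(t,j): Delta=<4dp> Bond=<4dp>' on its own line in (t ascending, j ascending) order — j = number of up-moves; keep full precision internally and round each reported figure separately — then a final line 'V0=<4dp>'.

The replicating-portfolio and risk-neutral prices coincide; use p* = (1.04−0.63)/(1.08−0.63) = 0.9111 for the latter.
Terminal values V(1,·): V(1,0)=0.0000, V(1,1)=100.0000
  t=0,j=0: stock 100.0000 → up 108.0000 (V=100.0000), down 63.0000 (V=0.0000). Price 87.6068; hedge Δ=2.2222, bond B=-134.6154.
Each (Δ,B) replicates both successor values, so the strategy is self-financing and V0 is arbitrage-free.

(0,0): Delta=2.2222 Bond=-134.6154
V0=87.6068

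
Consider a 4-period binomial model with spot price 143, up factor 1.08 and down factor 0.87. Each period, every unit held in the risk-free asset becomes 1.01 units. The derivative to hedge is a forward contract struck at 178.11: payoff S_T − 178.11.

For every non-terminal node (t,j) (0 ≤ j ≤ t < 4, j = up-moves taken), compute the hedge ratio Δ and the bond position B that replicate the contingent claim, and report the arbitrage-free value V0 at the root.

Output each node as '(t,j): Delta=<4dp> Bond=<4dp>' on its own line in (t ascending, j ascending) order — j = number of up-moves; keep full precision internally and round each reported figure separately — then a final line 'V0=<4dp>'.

No-arbitrage ⇒ martingale measure with p* = (R−d)/(u−d) = 0.6667.
Payoff layer (t=4): V(4,0)=-96.1856, V(4,1)=-76.4108, V(4,2)=-51.8627, V(4,3)=-21.3892, V(4,4)=16.4399
  t=3,j=0: stock 94.1659 → up 101.6992 (V=-76.4108), down 81.9244 (V=-96.1856). Price -82.1806; hedge Δ=1.0000, bond B=-176.3465.
  t=3,j=1: stock 116.8956 → up 126.2473 (V=-51.8627), down 101.6992 (V=-76.4108). Price -59.4509; hedge Δ=1.0000, bond B=-176.3465.
  t=3,j=2: stock 145.1118 → up 156.7208 (V=-21.3892), down 126.2473 (V=-51.8627). Price -31.2347; hedge Δ=1.0000, bond B=-176.3465.
  t=3,j=3: stock 180.1388 → up 194.5499 (V=16.4399), down 156.7208 (V=-21.3892). Price 3.7923; hedge Δ=1.0000, bond B=-176.3465.
  t=2,j=0: stock 108.2367 → up 116.8956 (V=-59.4509), down 94.1659 (V=-82.1806). Price -66.3638; hedge Δ=1.0000, bond B=-174.6005.
  t=2,j=1: stock 134.3628 → up 145.1118 (V=-31.2347), down 116.8956 (V=-59.4509). Price -40.2377; hedge Δ=1.0000, bond B=-174.6005.
  t=2,j=2: stock 166.7952 → up 180.1388 (V=3.7923), down 145.1118 (V=-31.2347). Price -7.8053; hedge Δ=1.0000, bond B=-174.6005.
  t=1,j=0: stock 124.4100 → up 134.3628 (V=-40.2377), down 108.2367 (V=-66.3638). Price -48.4618; hedge Δ=1.0000, bond B=-172.8718.
  t=1,j=1: stock 154.4400 → up 166.7952 (V=-7.8053), down 134.3628 (V=-40.2377). Price -18.4318; hedge Δ=1.0000, bond B=-172.8718.
  t=0,j=0: stock 143.0000 → up 154.4400 (V=-18.4318), down 124.4100 (V=-48.4618). Price -28.1602; hedge Δ=1.0000, bond B=-171.1602.
Self-financing check: at every node Δ·S+B equals the discounted successor values.

(0,0): Delta=1.0000 Bond=-171.1602
(1,0): Delta=1.0000 Bond=-172.8718
(1,1): Delta=1.0000 Bond=-172.8718
(2,0): Delta=1.0000 Bond=-174.6005
(2,1): Delta=1.0000 Bond=-174.6005
(2,2): Delta=1.0000 Bond=-174.6005
(3,0): Delta=1.0000 Bond=-176.3465
(3,1): Delta=1.0000 Bond=-176.3465
(3,2): Delta=1.0000 Bond=-176.3465
(3,3): Delta=1.0000 Bond=-176.3465
V0=-28.1602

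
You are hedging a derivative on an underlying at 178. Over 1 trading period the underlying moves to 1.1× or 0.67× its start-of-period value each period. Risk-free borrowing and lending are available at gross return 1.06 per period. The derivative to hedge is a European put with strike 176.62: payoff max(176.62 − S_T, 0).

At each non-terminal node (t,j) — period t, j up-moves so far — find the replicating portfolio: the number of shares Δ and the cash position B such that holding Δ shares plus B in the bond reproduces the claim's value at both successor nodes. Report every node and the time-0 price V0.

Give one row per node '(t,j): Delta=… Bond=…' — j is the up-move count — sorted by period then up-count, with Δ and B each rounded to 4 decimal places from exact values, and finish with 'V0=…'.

(0,0): Delta=-0.7494 Bond=138.4291
V0=5.0338

Since d<R<u, set p* = (R−d)/(u−d) = 0.9070; price each node as the discounted p*-expectation of its children.
Terminal values V(1,·): V(1,0)=57.3600, V(1,1)=0.0000
  t=0,j=0: stock 178.0000 → up 195.8000 (V=0.0000), down 119.2600 (V=57.3600). Price 5.0338; hedge Δ=-0.7494, bond B=138.4291.
The time-0 hedge costs 5.0338, which is the no-arbitrage price.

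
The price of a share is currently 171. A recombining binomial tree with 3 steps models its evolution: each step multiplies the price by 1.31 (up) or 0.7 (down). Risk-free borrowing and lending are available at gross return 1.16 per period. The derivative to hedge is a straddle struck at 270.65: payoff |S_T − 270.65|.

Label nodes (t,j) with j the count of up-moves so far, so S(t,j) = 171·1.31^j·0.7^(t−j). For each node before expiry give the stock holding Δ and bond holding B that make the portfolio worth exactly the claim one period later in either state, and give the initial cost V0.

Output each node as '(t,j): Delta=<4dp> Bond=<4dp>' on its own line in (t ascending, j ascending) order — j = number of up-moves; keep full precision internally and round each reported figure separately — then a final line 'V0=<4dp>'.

Under the risk-neutral measure, an up-move has probability p* = (R−d)/(u−d) = 0.7541 and values discount at R = 1.16.
Terminal payoffs: V(3,0)=211.9970, V(3,1)=160.8851, V(3,2)=65.2328, V(3,3)=113.7736
(2,0): S=83.7900. Δ = (V_up−V_dn)/(S_up−S_dn) = (160.8851−211.9970)/(109.7649−58.6530) = -1.0000. V = [p*·160.8851 + (1−p*)·211.9970]/1.16 = 149.5290. B = V − Δ·S = 233.3190.
(2,1): S=156.8070. Δ = (V_up−V_dn)/(S_up−S_dn) = (65.2328−160.8851)/(205.4172−109.7649) = -1.0000. V = [p*·65.2328 + (1−p*)·160.8851]/1.16 = 76.5120. B = V − Δ·S = 233.3190.
(2,2): S=293.4531. Δ = (V_up−V_dn)/(S_up−S_dn) = (113.7736−65.2328)/(384.4236−205.4172) = 0.2712. V = [p*·113.7736 + (1−p*)·65.2328]/1.16 = 87.7908. B = V − Δ·S = 8.2158.
(1,0): S=119.7000. Δ = (V_up−V_dn)/(S_up−S_dn) = (76.5120−149.5290)/(156.8070−83.7900) = -1.0000. V = [p*·76.5120 + (1−p*)·149.5290]/1.16 = 81.4370. B = V − Δ·S = 201.1370.
(1,1): S=224.0100. Δ = (V_up−V_dn)/(S_up−S_dn) = (87.7908−76.5120)/(293.4531−156.8070) = 0.0825. V = [p*·87.7908 + (1−p*)·76.5120]/1.16 = 73.2908. B = V − Δ·S = 54.8009.
(0,0): S=171.0000. Δ = (V_up−V_dn)/(S_up−S_dn) = (73.2908−81.4370)/(224.0100−119.7000) = -0.0781. V = [p*·73.2908 + (1−p*)·81.4370]/1.16 = 64.9086. B = V − Δ·S = 78.2631.
Self-financing check: at every node Δ·S+B equals the discounted successor values.

(0,0): Delta=-0.0781 Bond=78.2631
(1,0): Delta=-1.0000 Bond=201.1370
(1,1): Delta=0.0825 Bond=54.8009
(2,0): Delta=-1.0000 Bond=233.3190
(2,1): Delta=-1.0000 Bond=233.3190
(2,2): Delta=0.2712 Bond=8.2158
V0=64.9086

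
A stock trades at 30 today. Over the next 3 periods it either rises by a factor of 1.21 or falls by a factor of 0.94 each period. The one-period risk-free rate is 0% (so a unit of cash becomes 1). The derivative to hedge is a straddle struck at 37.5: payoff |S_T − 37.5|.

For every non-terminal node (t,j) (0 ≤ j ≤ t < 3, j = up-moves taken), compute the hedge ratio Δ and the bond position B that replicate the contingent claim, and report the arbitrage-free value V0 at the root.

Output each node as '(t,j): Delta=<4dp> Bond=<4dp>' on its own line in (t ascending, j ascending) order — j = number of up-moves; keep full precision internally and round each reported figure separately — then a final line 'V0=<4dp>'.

(0,0): Delta=-0.5321 Bond=24.6797
(1,0): Delta=-0.7789 Bond=31.6393
(1,1): Delta=0.1389 Bond=0.3210
(2,0): Delta=-1.0000 Bond=37.5000
(2,1): Delta=-0.1778 Bond=11.1269
(2,2): Delta=1.0000 Bond=-37.5000
V0=8.7163

Risk-neutral probability p* = (R−d)/(u−d) = (1−0.94)/(1.21−0.94) = 0.2222.
Payoff layer (t=3): V(3,0)=12.5825, V(3,1)=5.4253, V(3,2)=3.7876, V(3,3)=15.6468
Node (2,0) S=26.5080: V=(p*·5.4253+(1−p*)·12.5825)/1=10.9920; Δ=(5.4253−12.5825)/(32.0747−24.9175)=-1.0000; B=V−Δ·S=37.5000
Node (2,1) S=34.1220: V=(p*·3.7876+(1−p*)·5.4253)/1=5.0614; Δ=(3.7876−5.4253)/(41.2876−32.0747)=-0.1778; B=V−Δ·S=11.1269
Node (2,2) S=43.9230: V=(p*·15.6468+(1−p*)·3.7876)/1=6.4230; Δ=(15.6468−3.7876)/(53.1468−41.2876)=1.0000; B=V−Δ·S=-37.5000
Node (1,0) S=28.2000: V=(p*·5.0614+(1−p*)·10.9920)/1=9.6741; Δ=(5.0614−10.9920)/(34.1220−26.5080)=-0.7789; B=V−Δ·S=31.6393
Node (1,1) S=36.3000: V=(p*·6.4230+(1−p*)·5.0614)/1=5.3640; Δ=(6.4230−5.0614)/(43.9230−34.1220)=0.1389; B=V−Δ·S=0.3210
Node (0,0) S=30.0000: V=(p*·5.3640+(1−p*)·9.6741)/1=8.7163; Δ=(5.3640−9.6741)/(36.3000−28.2000)=-0.5321; B=V−Δ·S=24.6797
Each (Δ,B) replicates both successor values, so the strategy is self-financing and V0 is arbitrage-free.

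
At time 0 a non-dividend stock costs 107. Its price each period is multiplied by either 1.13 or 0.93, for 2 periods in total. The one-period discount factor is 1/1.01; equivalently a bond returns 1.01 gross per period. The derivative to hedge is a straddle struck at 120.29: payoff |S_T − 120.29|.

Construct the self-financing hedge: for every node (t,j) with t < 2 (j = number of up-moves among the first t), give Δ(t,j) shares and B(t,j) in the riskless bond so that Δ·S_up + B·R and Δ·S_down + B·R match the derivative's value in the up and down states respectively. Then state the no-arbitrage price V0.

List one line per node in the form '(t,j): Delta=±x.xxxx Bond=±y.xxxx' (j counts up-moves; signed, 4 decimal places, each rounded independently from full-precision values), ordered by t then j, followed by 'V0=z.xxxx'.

Risk-neutral probability p* = (R−d)/(u−d) = (1.01−0.93)/(1.13−0.93) = 0.4000.
Terminal values V(2,·): V(2,0)=27.7457, V(2,1)=7.8437, V(2,2)=16.3383
(1,0): S=99.5100. Δ = (V_up−V_dn)/(S_up−S_dn) = (7.8437−27.7457)/(112.4463−92.5443) = -1.0000. V = [p*·7.8437 + (1−p*)·27.7457]/1.01 = 19.5890. B = V − Δ·S = 119.0990.
(1,1): S=120.9100. Δ = (V_up−V_dn)/(S_up−S_dn) = (16.3383−7.8437)/(136.6283−112.4463) = 0.3513. V = [p*·16.3383 + (1−p*)·7.8437]/1.01 = 11.1302. B = V − Δ·S = -31.3428.
(0,0): S=107.0000. Δ = (V_up−V_dn)/(S_up−S_dn) = (11.1302−19.5890)/(120.9100−99.5100) = -0.3953. V = [p*·11.1302 + (1−p*)·19.5890]/1.01 = 16.0451. B = V − Δ·S = 58.3389.
The time-0 hedge costs 16.0451, which is the no-arbitrage price.

(0,0): Delta=-0.3953 Bond=58.3389
(1,0): Delta=-1.0000 Bond=119.0990
(1,1): Delta=0.3513 Bond=-31.3428
V0=16.0451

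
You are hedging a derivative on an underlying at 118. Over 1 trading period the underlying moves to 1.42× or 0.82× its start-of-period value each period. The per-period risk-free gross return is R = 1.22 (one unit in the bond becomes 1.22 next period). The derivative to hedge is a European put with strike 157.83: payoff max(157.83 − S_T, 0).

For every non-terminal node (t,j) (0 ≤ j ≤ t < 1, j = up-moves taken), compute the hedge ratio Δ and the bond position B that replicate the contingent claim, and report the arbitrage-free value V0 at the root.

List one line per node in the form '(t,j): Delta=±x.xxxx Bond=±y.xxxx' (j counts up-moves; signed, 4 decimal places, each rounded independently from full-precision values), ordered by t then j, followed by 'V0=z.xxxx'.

The replicating-portfolio and risk-neutral prices coincide; use p* = (1.22−0.82)/(1.42−0.82) = 0.6667 for the latter.
Terminal payoffs: V(1,0)=61.0700, V(1,1)=0.0000
Node (0,0) S=118.0000: V=(p*·0.0000+(1−p*)·61.0700)/1.22=16.6858; Δ=(0.0000−61.0700)/(167.5600−96.7600)=-0.8626; B=V−Δ·S=118.4691
Check: Δ(0,0)·S0 + B(0,0) = 16.6858 = V0.

(0,0): Delta=-0.8626 Bond=118.4691
V0=16.6858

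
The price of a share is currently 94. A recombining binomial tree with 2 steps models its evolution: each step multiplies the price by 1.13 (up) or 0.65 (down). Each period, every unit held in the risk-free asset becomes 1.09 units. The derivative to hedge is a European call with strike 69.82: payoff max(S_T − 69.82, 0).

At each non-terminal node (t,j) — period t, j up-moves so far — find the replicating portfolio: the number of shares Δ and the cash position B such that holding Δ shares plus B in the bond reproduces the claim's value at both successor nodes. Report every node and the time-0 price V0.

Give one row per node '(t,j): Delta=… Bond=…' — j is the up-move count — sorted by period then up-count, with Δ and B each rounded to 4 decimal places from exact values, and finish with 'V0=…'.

Under the risk-neutral measure, an up-move has probability p* = (R−d)/(u−d) = 0.9167 and values discount at R = 1.09.
Payoff layer (t=2): V(2,0)=0.0000, V(2,1)=0.0000, V(2,2)=50.2086
Node (1,0) S=61.1000: V=(p*·0.0000+(1−p*)·0.0000)/1.09=0.0000; Δ=(0.0000−0.0000)/(69.0430−39.7150)=0.0000; B=V−Δ·S=0.0000
Node (1,1) S=106.2200: V=(p*·50.2086+(1−p*)·0.0000)/1.09=42.2244; Δ=(50.2086−0.0000)/(120.0286−69.0430)=0.9848; B=V−Δ·S=-62.3769
Node (0,0) S=94.0000: V=(p*·42.2244+(1−p*)·0.0000)/1.09=35.5098; Δ=(42.2244−0.0000)/(106.2200−61.1000)=0.9358; B=V−Δ·S=-52.4576
Check: Δ(0,0)·S0 + B(0,0) = 35.5098 = V0.

(0,0): Delta=0.9358 Bond=-52.4576
(1,0): Delta=0.0000 Bond=0.0000
(1,1): Delta=0.9848 Bond=-62.3769
V0=35.5098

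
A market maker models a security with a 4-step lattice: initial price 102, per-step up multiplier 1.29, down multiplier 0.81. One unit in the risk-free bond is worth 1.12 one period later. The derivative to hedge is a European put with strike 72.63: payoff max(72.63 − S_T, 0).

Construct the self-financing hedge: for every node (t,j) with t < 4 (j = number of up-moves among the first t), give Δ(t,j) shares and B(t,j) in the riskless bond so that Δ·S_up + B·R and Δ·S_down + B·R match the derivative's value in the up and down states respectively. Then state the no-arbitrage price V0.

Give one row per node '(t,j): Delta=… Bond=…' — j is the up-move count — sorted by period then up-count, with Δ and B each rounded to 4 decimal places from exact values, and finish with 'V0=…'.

(0,0): Delta=-0.0264 Bond=3.1725
(1,0): Delta=-0.0905 Bond=8.8499
(1,1): Delta=-0.0043 Bond=0.6486
(2,0): Delta=-0.3047 Bond=24.2464
(2,1): Delta=-0.0167 Bond=2.0510
(2,2): Delta=0.0000 Bond=0.0000
(3,0): Delta=-1.0000 Bond=64.8482
(3,1): Delta=-0.0652 Bond=6.4860
(3,2): Delta=0.0000 Bond=0.0000
(3,3): Delta=0.0000 Bond=0.0000
V0=0.4843

Since d<R<u, set p* = (R−d)/(u−d) = 0.6458; price each node as the discounted p*-expectation of its children.
Payoff layer (t=4): V(4,0)=28.7223, V(4,1)=2.7030, V(4,2)=0.0000, V(4,3)=0.0000, V(4,4)=0.0000
(3,0): S=54.2070. Δ = (V_up−V_dn)/(S_up−S_dn) = (2.7030−28.7223)/(69.9270−43.9077) = -1.0000. V = [p*·2.7030 + (1−p*)·28.7223]/1.12 = 10.6412. B = V − Δ·S = 64.8482.
(3,1): S=86.3296. Δ = (V_up−V_dn)/(S_up−S_dn) = (0.0000−2.7030)/(111.3652−69.9270) = -0.0652. V = [p*·0.0000 + (1−p*)·2.7030]/1.12 = 0.8547. B = V − Δ·S = 6.4860.
(3,2): S=137.4879. Δ = (V_up−V_dn)/(S_up−S_dn) = (0.0000−0.0000)/(177.3594−111.3652) = 0.0000. V = [p*·0.0000 + (1−p*)·0.0000]/1.12 = 0.0000. B = V − Δ·S = 0.0000.
(3,3): S=218.9623. Δ = (V_up−V_dn)/(S_up−S_dn) = (0.0000−0.0000)/(282.4613−177.3594) = 0.0000. V = [p*·0.0000 + (1−p*)·0.0000]/1.12 = 0.0000. B = V − Δ·S = 0.0000.
(2,0): S=66.9222. Δ = (V_up−V_dn)/(S_up−S_dn) = (0.8547−10.6412)/(86.3296−54.2070) = -0.3047. V = [p*·0.8547 + (1−p*)·10.6412]/1.12 = 3.8578. B = V − Δ·S = 24.2464.
(2,1): S=106.5798. Δ = (V_up−V_dn)/(S_up−S_dn) = (0.0000−0.8547)/(137.4879−86.3296) = -0.0167. V = [p*·0.0000 + (1−p*)·0.8547]/1.12 = 0.2703. B = V − Δ·S = 2.0510.
(2,2): S=169.7382. Δ = (V_up−V_dn)/(S_up−S_dn) = (0.0000−0.0000)/(218.9623−137.4879) = 0.0000. V = [p*·0.0000 + (1−p*)·0.0000]/1.12 = 0.0000. B = V − Δ·S = 0.0000.
(1,0): S=82.6200. Δ = (V_up−V_dn)/(S_up−S_dn) = (0.2703−3.8578)/(106.5798−66.9222) = -0.0905. V = [p*·0.2703 + (1−p*)·3.8578]/1.12 = 1.3758. B = V − Δ·S = 8.8499.
(1,1): S=131.5800. Δ = (V_up−V_dn)/(S_up−S_dn) = (0.0000−0.2703)/(169.7382−106.5798) = -0.0043. V = [p*·0.0000 + (1−p*)·0.2703]/1.12 = 0.0855. B = V − Δ·S = 0.6486.
(0,0): S=102.0000. Δ = (V_up−V_dn)/(S_up−S_dn) = (0.0855−1.3758)/(131.5800−82.6200) = -0.0264. V = [p*·0.0855 + (1−p*)·1.3758]/1.12 = 0.4843. B = V − Δ·S = 3.1725.
Check: Δ(0,0)·S0 + B(0,0) = 0.4843 = V0.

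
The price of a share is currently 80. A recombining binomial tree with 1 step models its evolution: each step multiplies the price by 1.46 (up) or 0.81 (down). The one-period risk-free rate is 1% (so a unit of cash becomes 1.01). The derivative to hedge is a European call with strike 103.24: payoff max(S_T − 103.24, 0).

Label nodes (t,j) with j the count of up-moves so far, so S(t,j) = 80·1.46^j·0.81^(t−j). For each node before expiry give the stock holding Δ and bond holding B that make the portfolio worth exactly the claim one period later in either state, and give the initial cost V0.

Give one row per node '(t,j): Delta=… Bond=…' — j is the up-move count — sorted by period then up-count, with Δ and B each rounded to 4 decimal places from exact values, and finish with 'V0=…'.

(0,0): Delta=0.2608 Bond=-16.7305
V0=4.1310

No-arbitrage ⇒ martingale measure with p* = (R−d)/(u−d) = 0.3077.
Terminal values V(1,·): V(1,0)=0.0000, V(1,1)=13.5600
Node (0,0) S=80.0000: V=(p*·13.5600+(1−p*)·0.0000)/1.01=4.1310; Δ=(13.5600−0.0000)/(116.8000−64.8000)=0.2608; B=V−Δ·S=-16.7305
Root portfolio cost Δ·80+B reproduces V0=4.1310.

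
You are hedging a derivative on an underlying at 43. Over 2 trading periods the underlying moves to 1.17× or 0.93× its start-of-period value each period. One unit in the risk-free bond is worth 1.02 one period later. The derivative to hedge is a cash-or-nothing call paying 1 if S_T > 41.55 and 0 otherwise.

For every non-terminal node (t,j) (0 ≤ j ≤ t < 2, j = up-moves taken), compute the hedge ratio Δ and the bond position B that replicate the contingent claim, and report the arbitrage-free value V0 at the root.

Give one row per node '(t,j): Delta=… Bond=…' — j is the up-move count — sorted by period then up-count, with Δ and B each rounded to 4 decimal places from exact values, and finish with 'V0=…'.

(0,0): Delta=0.0594 Bond=-1.9674
(1,0): Delta=0.1042 Bond=-3.7990
(1,1): Delta=0.0000 Bond=0.9804
V0=0.5857

Since d<R<u, set p* = (R−d)/(u−d) = 0.3750; price each node as the discounted p*-expectation of its children.
Payoff layer (t=2): V(2,0)=0.0000, V(2,1)=1.0000, V(2,2)=1.0000
(1,0): S=39.9900. Δ = (V_up−V_dn)/(S_up−S_dn) = (1.0000−0.0000)/(46.7883−37.1907) = 0.1042. V = [p*·1.0000 + (1−p*)·0.0000]/1.02 = 0.3676. B = V − Δ·S = -3.7990.
(1,1): S=50.3100. Δ = (V_up−V_dn)/(S_up−S_dn) = (1.0000−1.0000)/(58.8627−46.7883) = 0.0000. V = [p*·1.0000 + (1−p*)·1.0000]/1.02 = 0.9804. B = V − Δ·S = 0.9804.
(0,0): S=43.0000. Δ = (V_up−V_dn)/(S_up−S_dn) = (0.9804−0.3676)/(50.3100−39.9900) = 0.0594. V = [p*·0.9804 + (1−p*)·0.3676]/1.02 = 0.5857. B = V − Δ·S = -1.9674.
Self-financing check: at every node Δ·S+B equals the discounted successor values.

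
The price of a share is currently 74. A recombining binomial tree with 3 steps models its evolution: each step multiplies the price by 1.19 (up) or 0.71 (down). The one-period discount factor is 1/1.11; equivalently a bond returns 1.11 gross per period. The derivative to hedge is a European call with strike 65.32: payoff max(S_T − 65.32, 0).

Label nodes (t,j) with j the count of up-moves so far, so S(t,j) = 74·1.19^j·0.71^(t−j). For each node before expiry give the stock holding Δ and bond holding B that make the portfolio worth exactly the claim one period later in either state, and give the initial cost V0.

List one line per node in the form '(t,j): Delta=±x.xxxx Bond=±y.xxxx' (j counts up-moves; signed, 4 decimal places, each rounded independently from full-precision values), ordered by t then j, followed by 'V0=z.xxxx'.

(0,0): Delta=0.8558 Bond=-35.8961
(1,0): Delta=0.2704 Bond=-9.0859
(1,1): Delta=0.9257 Bond=-45.9965
(2,0): Delta=0.0000 Bond=0.0000
(2,1): Delta=0.3026 Bond=-12.1024
(2,2): Delta=1.0000 Bond=-58.8468
V0=27.4328

The replicating-portfolio and risk-neutral prices coincide; use p* = (1.11−0.71)/(1.19−0.71) = 0.8333 for the latter.
At expiry t=3: V(3,0)=0.0000, V(3,1)=0.0000, V(3,2)=9.0819, V(3,3)=59.3818
  t=2,j=0: stock 37.3034 → up 44.3910 (V=0.0000), down 26.4854 (V=0.0000). Price 0.0000; hedge Δ=0.0000, bond B=0.0000.
  t=2,j=1: stock 62.5226 → up 74.4019 (V=9.0819), down 44.3910 (V=0.0000). Price 6.8182; hedge Δ=0.3026, bond B=-12.1024.
  t=2,j=2: stock 104.7914 → up 124.7018 (V=59.3818), down 74.4019 (V=9.0819). Price 45.9446; hedge Δ=1.0000, bond B=-58.8468.
  t=1,j=0: stock 52.5400 → up 62.5226 (V=6.8182), down 37.3034 (V=0.0000). Price 5.1188; hedge Δ=0.2704, bond B=-9.0859.
  t=1,j=1: stock 88.0600 → up 104.7914 (V=45.9446), down 62.5226 (V=6.8182). Price 35.5167; hedge Δ=0.9257, bond B=-45.9965.
  t=0,j=0: stock 74.0000 → up 88.0600 (V=35.5167), down 52.5400 (V=5.1188). Price 27.4328; hedge Δ=0.8558, bond B=-35.8961.
Check: Δ(0,0)·S0 + B(0,0) = 27.4328 = V0.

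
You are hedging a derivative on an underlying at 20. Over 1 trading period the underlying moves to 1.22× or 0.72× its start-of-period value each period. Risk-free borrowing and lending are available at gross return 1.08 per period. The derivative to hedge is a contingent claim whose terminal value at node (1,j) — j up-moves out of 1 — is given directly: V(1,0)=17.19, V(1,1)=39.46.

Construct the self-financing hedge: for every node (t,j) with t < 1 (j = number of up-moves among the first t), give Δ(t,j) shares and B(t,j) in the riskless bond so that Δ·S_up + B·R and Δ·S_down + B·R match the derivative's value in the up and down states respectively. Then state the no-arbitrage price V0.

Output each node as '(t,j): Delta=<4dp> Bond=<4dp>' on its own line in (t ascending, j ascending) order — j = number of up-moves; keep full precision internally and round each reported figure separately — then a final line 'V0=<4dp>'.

(0,0): Delta=2.2270 Bond=-13.7767
V0=30.7633

Under the risk-neutral measure, an up-move has probability p* = (R−d)/(u−d) = 0.7200 and values discount at R = 1.08.
At expiry t=1: V(1,0)=17.1900, V(1,1)=39.4600
  t=0,j=0: stock 20.0000 → up 24.4000 (V=39.4600), down 14.4000 (V=17.1900). Price 30.7633; hedge Δ=2.2270, bond B=-13.7767.
Check: Δ(0,0)·S0 + B(0,0) = 30.7633 = V0.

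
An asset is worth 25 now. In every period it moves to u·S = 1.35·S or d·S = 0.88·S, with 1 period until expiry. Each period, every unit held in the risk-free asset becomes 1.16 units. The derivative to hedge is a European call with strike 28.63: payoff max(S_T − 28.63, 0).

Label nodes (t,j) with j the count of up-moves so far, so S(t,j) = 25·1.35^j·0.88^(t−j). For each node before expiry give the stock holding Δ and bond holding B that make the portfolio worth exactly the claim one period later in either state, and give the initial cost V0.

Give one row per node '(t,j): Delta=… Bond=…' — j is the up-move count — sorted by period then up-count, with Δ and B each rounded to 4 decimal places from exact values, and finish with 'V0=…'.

(0,0): Delta=0.4357 Bond=-8.2641
V0=2.6295

Under the risk-neutral measure, an up-move has probability p* = (R−d)/(u−d) = 0.5957 and values discount at R = 1.16.
At expiry t=1: V(1,0)=0.0000, V(1,1)=5.1200
(0,0): S=25.0000. Δ = (V_up−V_dn)/(S_up−S_dn) = (5.1200−0.0000)/(33.7500−22.0000) = 0.4357. V = [p*·5.1200 + (1−p*)·0.0000]/1.16 = 2.6295. B = V − Δ·S = -8.2641.
Root portfolio cost Δ·25+B reproduces V0=2.6295.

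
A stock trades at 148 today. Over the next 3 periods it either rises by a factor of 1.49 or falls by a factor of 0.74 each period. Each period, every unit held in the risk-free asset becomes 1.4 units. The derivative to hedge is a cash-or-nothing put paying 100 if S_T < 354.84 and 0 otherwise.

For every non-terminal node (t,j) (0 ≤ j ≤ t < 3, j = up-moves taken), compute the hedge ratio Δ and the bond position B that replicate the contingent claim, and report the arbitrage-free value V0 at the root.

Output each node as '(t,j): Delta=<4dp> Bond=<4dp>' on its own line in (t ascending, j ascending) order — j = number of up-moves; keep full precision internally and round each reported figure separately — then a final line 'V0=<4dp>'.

(0,0): Delta=-0.3559 Bond=64.2884
(1,0): Delta=0.0000 Bond=51.0204
(1,1): Delta=-0.3801 Bond=95.3197
(2,0): Delta=0.0000 Bond=71.4286
(2,1): Delta=0.0000 Bond=71.4286
(2,2): Delta=-0.4058 Bond=141.9048
V0=11.6082

Under the risk-neutral measure, an up-move has probability p* = (R−d)/(u−d) = 0.8800 and values discount at R = 1.4.
Payoff layer (t=3): V(3,0)=100.0000, V(3,1)=100.0000, V(3,2)=100.0000, V(3,3)=0.0000
(2,0): S=81.0448. Δ = (V_up−V_dn)/(S_up−S_dn) = (100.0000−100.0000)/(120.7568−59.9732) = 0.0000. V = [p*·100.0000 + (1−p*)·100.0000]/1.4 = 71.4286. B = V − Δ·S = 71.4286.
(2,1): S=163.1848. Δ = (V_up−V_dn)/(S_up−S_dn) = (100.0000−100.0000)/(243.1454−120.7568) = 0.0000. V = [p*·100.0000 + (1−p*)·100.0000]/1.4 = 71.4286. B = V − Δ·S = 71.4286.
(2,2): S=328.5748. Δ = (V_up−V_dn)/(S_up−S_dn) = (0.0000−100.0000)/(489.5765−243.1454) = -0.4058. V = [p*·0.0000 + (1−p*)·100.0000]/1.4 = 8.5714. B = V − Δ·S = 141.9048.
(1,0): S=109.5200. Δ = (V_up−V_dn)/(S_up−S_dn) = (71.4286−71.4286)/(163.1848−81.0448) = 0.0000. V = [p*·71.4286 + (1−p*)·71.4286]/1.4 = 51.0204. B = V − Δ·S = 51.0204.
(1,1): S=220.5200. Δ = (V_up−V_dn)/(S_up−S_dn) = (8.5714−71.4286)/(328.5748−163.1848) = -0.3801. V = [p*·8.5714 + (1−p*)·71.4286]/1.4 = 11.5102. B = V − Δ·S = 95.3197.
(0,0): S=148.0000. Δ = (V_up−V_dn)/(S_up−S_dn) = (11.5102−51.0204)/(220.5200−109.5200) = -0.3559. V = [p*·11.5102 + (1−p*)·51.0204]/1.4 = 11.6082. B = V − Δ·S = 64.2884.
Self-financing check: at every node Δ·S+B equals the discounted successor values.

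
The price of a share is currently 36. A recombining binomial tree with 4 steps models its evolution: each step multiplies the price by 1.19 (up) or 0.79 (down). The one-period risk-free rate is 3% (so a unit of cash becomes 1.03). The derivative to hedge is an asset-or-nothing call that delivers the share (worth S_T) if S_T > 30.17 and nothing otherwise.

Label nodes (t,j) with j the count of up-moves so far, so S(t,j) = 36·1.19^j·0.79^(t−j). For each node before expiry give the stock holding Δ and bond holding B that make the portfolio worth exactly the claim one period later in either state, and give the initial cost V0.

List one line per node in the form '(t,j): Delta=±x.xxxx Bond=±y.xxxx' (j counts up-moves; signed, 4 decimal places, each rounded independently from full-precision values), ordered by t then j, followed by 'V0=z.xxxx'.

(0,0): Delta=1.3577 Bond=-16.0791
(1,0): Delta=1.7459 Bond=-27.6024
(1,1): Delta=1.1859 Bond=-9.2008
(2,0): Delta=2.0623 Bond=-35.5381
(2,1): Delta=1.6059 Bond=-23.6921
(2,2): Delta=1.0000 Bond=0.0000
(3,0): Delta=0.0000 Bond=0.0000
(3,1): Delta=2.9750 Bond=-61.0071
(3,2): Delta=1.0000 Bond=0.0000
(3,3): Delta=1.0000 Bond=0.0000
V0=32.7985

No-arbitrage ⇒ martingale measure with p* = (R−d)/(u−d) = 0.6000.
Terminal payoffs: V(4,0)=0.0000, V(4,1)=0.0000, V(4,2)=31.8164, V(4,3)=47.9259, V(4,4)=72.1922
Node (3,0) S=17.7494: V=(p*·0.0000+(1−p*)·0.0000)/1.03=0.0000; Δ=(0.0000−0.0000)/(21.1218−14.0220)=0.0000; B=V−Δ·S=0.0000
Node (3,1) S=26.7364: V=(p*·31.8164+(1−p*)·0.0000)/1.03=18.5338; Δ=(31.8164−0.0000)/(31.8164−21.1218)=2.9750; B=V−Δ·S=-61.0071
Node (3,2) S=40.2739: V=(p*·47.9259+(1−p*)·31.8164)/1.03=40.2739; Δ=(47.9259−31.8164)/(47.9259−31.8164)=1.0000; B=V−Δ·S=0.0000
Node (3,3) S=60.6657: V=(p*·72.1922+(1−p*)·47.9259)/1.03=60.6657; Δ=(72.1922−47.9259)/(72.1922−47.9259)=1.0000; B=V−Δ·S=0.0000
Node (2,0) S=22.4676: V=(p*·18.5338+(1−p*)·0.0000)/1.03=10.7964; Δ=(18.5338−0.0000)/(26.7364−17.7494)=2.0623; B=V−Δ·S=-35.5381
Node (2,1) S=33.8436: V=(p*·40.2739+(1−p*)·18.5338)/1.03=30.6581; Δ=(40.2739−18.5338)/(40.2739−26.7364)=1.6059; B=V−Δ·S=-23.6921
Node (2,2) S=50.9796: V=(p*·60.6657+(1−p*)·40.2739)/1.03=50.9796; Δ=(60.6657−40.2739)/(60.6657−40.2739)=1.0000; B=V−Δ·S=0.0000
Node (1,0) S=28.4400: V=(p*·30.6581+(1−p*)·10.7964)/1.03=22.0519; Δ=(30.6581−10.7964)/(33.8436−22.4676)=1.7459; B=V−Δ·S=-27.6024
Node (1,1) S=42.8400: V=(p*·50.9796+(1−p*)·30.6581)/1.03=41.6029; Δ=(50.9796−30.6581)/(50.9796−33.8436)=1.1859; B=V−Δ·S=-9.2008
Node (0,0) S=36.0000: V=(p*·41.6029+(1−p*)·22.0519)/1.03=32.7985; Δ=(41.6029−22.0519)/(42.8400−28.4400)=1.3577; B=V−Δ·S=-16.0791
Self-financing check: at every node Δ·S+B equals the discounted successor values.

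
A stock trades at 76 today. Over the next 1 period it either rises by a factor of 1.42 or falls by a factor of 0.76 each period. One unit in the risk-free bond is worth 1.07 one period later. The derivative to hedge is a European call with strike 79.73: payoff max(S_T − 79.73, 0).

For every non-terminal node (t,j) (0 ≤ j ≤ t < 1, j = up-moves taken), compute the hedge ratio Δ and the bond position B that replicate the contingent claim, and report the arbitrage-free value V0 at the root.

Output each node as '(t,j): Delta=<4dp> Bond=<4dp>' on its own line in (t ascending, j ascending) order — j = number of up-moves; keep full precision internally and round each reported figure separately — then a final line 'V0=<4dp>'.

(0,0): Delta=0.5620 Bond=-30.3376
V0=12.3745

Since d<R<u, set p* = (R−d)/(u−d) = 0.4697; price each node as the discounted p*-expectation of its children.
At expiry t=1: V(1,0)=0.0000, V(1,1)=28.1900
Node (0,0) S=76.0000: V=(p*·28.1900+(1−p*)·0.0000)/1.07=12.3745; Δ=(28.1900−0.0000)/(107.9200−57.7600)=0.5620; B=V−Δ·S=-30.3376
Check: Δ(0,0)·S0 + B(0,0) = 12.3745 = V0.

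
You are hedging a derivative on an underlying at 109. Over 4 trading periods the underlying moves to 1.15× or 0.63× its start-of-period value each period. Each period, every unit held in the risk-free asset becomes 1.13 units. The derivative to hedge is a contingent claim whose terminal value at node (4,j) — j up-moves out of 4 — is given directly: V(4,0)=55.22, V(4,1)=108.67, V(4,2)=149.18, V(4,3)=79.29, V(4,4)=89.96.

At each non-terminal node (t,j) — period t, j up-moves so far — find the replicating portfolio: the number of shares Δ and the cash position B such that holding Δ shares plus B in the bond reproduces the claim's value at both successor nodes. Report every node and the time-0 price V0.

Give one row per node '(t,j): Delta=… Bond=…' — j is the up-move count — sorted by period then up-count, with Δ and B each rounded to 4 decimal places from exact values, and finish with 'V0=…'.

The replicating-portfolio and risk-neutral prices coincide; use p* = (1.13−0.63)/(1.15−0.63) = 0.9615 for the latter.
Terminal values V(4,·): V(4,0)=55.2200, V(4,1)=108.6700, V(4,2)=149.1800, V(4,3)=79.2900, V(4,4)=89.9600
Node (3,0) S=27.2551: V=(p*·108.6700+(1−p*)·55.2200)/1.13=94.3489; Δ=(108.6700−55.2200)/(31.3434−17.1707)=3.7713; B=V−Δ·S=-8.4396
Node (3,1) S=49.7514: V=(p*·149.1800+(1−p*)·108.6700)/1.13=130.6389; Δ=(149.1800−108.6700)/(57.2141−31.3434)=1.5659; B=V−Δ·S=52.7350
Node (3,2) S=90.8161: V=(p*·79.2900+(1−p*)·149.1800)/1.13=72.5470; Δ=(79.2900−149.1800)/(104.4385−57.2141)=-1.4800; B=V−Δ·S=206.9508
Node (3,3) S=165.7754: V=(p*·89.9600+(1−p*)·79.2900)/1.13=79.2474; Δ=(89.9600−79.2900)/(190.6417−104.4385)=0.1238; B=V−Δ·S=58.7282
Node (2,0) S=43.2621: V=(p*·130.6389+(1−p*)·94.3489)/1.13=114.3744; Δ=(130.6389−94.3489)/(49.7514−27.2551)=1.6132; B=V−Δ·S=44.5860
Node (2,1) S=78.9705: V=(p*·72.5470+(1−p*)·130.6389)/1.13=66.1781; Δ=(72.5470−130.6389)/(90.8161−49.7514)=-1.4146; B=V−Δ·S=177.8933
Node (2,2) S=144.1525: V=(p*·79.2474+(1−p*)·72.5470)/1.13=69.9024; Δ=(79.2474−72.5470)/(165.7754−90.8161)=0.0894; B=V−Δ·S=57.0169
Node (1,0) S=68.6700: V=(p*·66.1781+(1−p*)·114.3744)/1.13=60.2052; Δ=(66.1781−114.3744)/(78.9705−43.2621)=-1.3497; B=V−Δ·S=152.8904
Node (1,1) S=125.3500: V=(p*·69.9024+(1−p*)·66.1781)/1.13=61.7338; Δ=(69.9024−66.1781)/(144.1525−78.9705)=0.0571; B=V−Δ·S=54.5717
Node (0,0) S=109.0000: V=(p*·61.7338+(1−p*)·60.2052)/1.13=54.5796; Δ=(61.7338−60.2052)/(125.3500−68.6700)=0.0270; B=V−Δ·S=51.6400
Root portfolio cost Δ·109+B reproduces V0=54.5796.

(0,0): Delta=0.0270 Bond=51.6400
(1,0): Delta=-1.3497 Bond=152.8904
(1,1): Delta=0.0571 Bond=54.5717
(2,0): Delta=1.6132 Bond=44.5860
(2,1): Delta=-1.4146 Bond=177.8933
(2,2): Delta=0.0894 Bond=57.0169
(3,0): Delta=3.7713 Bond=-8.4396
(3,1): Delta=1.5659 Bond=52.7350
(3,2): Delta=-1.4800 Bond=206.9508
(3,3): Delta=0.1238 Bond=58.7282
V0=54.5796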